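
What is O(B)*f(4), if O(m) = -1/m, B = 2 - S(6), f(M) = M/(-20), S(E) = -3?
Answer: 1/25 ≈ 0.040000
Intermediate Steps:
f(M) = -M/20 (f(M) = M*(-1/20) = -M/20)
B = 5 (B = 2 - 1*(-3) = 2 + 3 = 5)
O(B)*f(4) = (-1/5)*(-1/20*4) = -1*⅕*(-⅕) = -⅕*(-⅕) = 1/25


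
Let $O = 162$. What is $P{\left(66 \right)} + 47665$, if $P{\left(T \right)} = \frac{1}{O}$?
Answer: $\frac{7721731}{162} \approx 47665.0$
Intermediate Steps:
$P{\left(T \right)} = \frac{1}{162}$
$P{\left(66 \right)} + 47665 = \frac{1}{162} + 47665 = \frac{7721731}{162}$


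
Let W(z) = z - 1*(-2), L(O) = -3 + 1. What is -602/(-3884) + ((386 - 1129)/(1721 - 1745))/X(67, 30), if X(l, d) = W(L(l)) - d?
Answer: -613093/699120 ≈ -0.87695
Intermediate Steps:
L(O) = -2
W(z) = 2 + z (W(z) = z + 2 = 2 + z)
X(l, d) = -d (X(l, d) = (2 - 2) - d = 0 - d = -d)
-602/(-3884) + ((386 - 1129)/(1721 - 1745))/X(67, 30) = -602/(-3884) + ((386 - 1129)/(1721 - 1745))/((-1*30)) = -602*(-1/3884) - 743/(-24)/(-30) = 301/1942 - 743*(-1/24)*(-1/30) = 301/1942 + (743/24)*(-1/30) = 301/1942 - 743/720 = -613093/699120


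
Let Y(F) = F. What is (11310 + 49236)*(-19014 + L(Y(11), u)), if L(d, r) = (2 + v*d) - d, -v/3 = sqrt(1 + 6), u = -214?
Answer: -1151766558 - 1998018*sqrt(7) ≈ -1.1571e+9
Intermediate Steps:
v = -3*sqrt(7) (v = -3*sqrt(1 + 6) = -3*sqrt(7) ≈ -7.9373)
L(d, r) = 2 - d - 3*d*sqrt(7) (L(d, r) = (2 + (-3*sqrt(7))*d) - d = (2 - 3*d*sqrt(7)) - d = 2 - d - 3*d*sqrt(7))
(11310 + 49236)*(-19014 + L(Y(11), u)) = (11310 + 49236)*(-19014 + (2 - 1*11 - 3*11*sqrt(7))) = 60546*(-19014 + (2 - 11 - 33*sqrt(7))) = 60546*(-19014 + (-9 - 33*sqrt(7))) = 60546*(-19023 - 33*sqrt(7)) = -1151766558 - 1998018*sqrt(7)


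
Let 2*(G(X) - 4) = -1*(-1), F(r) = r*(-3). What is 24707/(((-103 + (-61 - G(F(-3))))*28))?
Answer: -24707/4718 ≈ -5.2368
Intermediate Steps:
F(r) = -3*r
G(X) = 9/2 (G(X) = 4 + (-1*(-1))/2 = 4 + (½)*1 = 4 + ½ = 9/2)
24707/(((-103 + (-61 - G(F(-3))))*28)) = 24707/(((-103 + (-61 - 1*9/2))*28)) = 24707/(((-103 + (-61 - 9/2))*28)) = 24707/(((-103 - 131/2)*28)) = 24707/((-337/2*28)) = 24707/(-4718) = 24707*(-1/4718) = -24707/4718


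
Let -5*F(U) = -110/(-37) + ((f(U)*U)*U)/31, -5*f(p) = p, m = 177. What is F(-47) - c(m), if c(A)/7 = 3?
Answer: -4460676/28675 ≈ -155.56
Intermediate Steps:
c(A) = 21 (c(A) = 7*3 = 21)
f(p) = -p/5
F(U) = -22/37 + U**3/775 (F(U) = -(-110/(-37) + (((-U/5)*U)*U)/31)/5 = -(-110*(-1/37) + ((-U**2/5)*U)*(1/31))/5 = -(110/37 - U**3/5*(1/31))/5 = -(110/37 - U**3/155)/5 = -22/37 + U**3/775)
F(-47) - c(m) = (-22/37 + (1/775)*(-47)**3) - 1*21 = (-22/37 + (1/775)*(-103823)) - 21 = (-22/37 - 103823/775) - 21 = -3858501/28675 - 21 = -4460676/28675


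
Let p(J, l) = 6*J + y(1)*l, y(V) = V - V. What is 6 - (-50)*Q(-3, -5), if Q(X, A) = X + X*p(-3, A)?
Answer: 2556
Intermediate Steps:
y(V) = 0
p(J, l) = 6*J (p(J, l) = 6*J + 0*l = 6*J + 0 = 6*J)
Q(X, A) = -17*X (Q(X, A) = X + X*(6*(-3)) = X + X*(-18) = X - 18*X = -17*X)
6 - (-50)*Q(-3, -5) = 6 - (-50)*(-17*(-3)) = 6 - (-50)*51 = 6 - 10*(-255) = 6 + 2550 = 2556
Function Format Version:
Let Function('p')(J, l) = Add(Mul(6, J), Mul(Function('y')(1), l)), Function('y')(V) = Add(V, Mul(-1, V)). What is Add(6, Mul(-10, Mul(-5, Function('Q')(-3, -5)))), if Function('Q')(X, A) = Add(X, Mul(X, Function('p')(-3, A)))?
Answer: 2556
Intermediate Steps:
Function('y')(V) = 0
Function('p')(J, l) = Mul(6, J) (Function('p')(J, l) = Add(Mul(6, J), Mul(0, l)) = Add(Mul(6, J), 0) = Mul(6, J))
Function('Q')(X, A) = Mul(-17, X) (Function('Q')(X, A) = Add(X, Mul(X, Mul(6, -3))) = Add(X, Mul(X, -18)) = Add(X, Mul(-18, X)) = Mul(-17, X))
Add(6, Mul(-10, Mul(-5, Function('Q')(-3, -5)))) = Add(6, Mul(-10, Mul(-5, Mul(-17, -3)))) = Add(6, Mul(-10, Mul(-5, 51))) = Add(6, Mul(-10, -255)) = Add(6, 2550) = 2556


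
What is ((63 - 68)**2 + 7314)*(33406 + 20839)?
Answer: 398104055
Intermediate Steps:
((63 - 68)**2 + 7314)*(33406 + 20839) = ((-5)**2 + 7314)*54245 = (25 + 7314)*54245 = 7339*54245 = 398104055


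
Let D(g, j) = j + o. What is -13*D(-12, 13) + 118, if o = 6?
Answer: -129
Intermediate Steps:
D(g, j) = 6 + j (D(g, j) = j + 6 = 6 + j)
-13*D(-12, 13) + 118 = -13*(6 + 13) + 118 = -13*19 + 118 = -247 + 118 = -129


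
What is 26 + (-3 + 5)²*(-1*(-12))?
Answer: 74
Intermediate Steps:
26 + (-3 + 5)²*(-1*(-12)) = 26 + 2²*12 = 26 + 4*12 = 26 + 48 = 74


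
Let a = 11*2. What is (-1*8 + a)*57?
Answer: 798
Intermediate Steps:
a = 22
(-1*8 + a)*57 = (-1*8 + 22)*57 = (-8 + 22)*57 = 14*57 = 798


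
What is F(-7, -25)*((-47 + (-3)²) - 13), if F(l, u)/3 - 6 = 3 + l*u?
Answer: -28152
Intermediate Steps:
F(l, u) = 27 + 3*l*u (F(l, u) = 18 + 3*(3 + l*u) = 18 + (9 + 3*l*u) = 27 + 3*l*u)
F(-7, -25)*((-47 + (-3)²) - 13) = (27 + 3*(-7)*(-25))*((-47 + (-3)²) - 13) = (27 + 525)*((-47 + 9) - 13) = 552*(-38 - 13) = 552*(-51) = -28152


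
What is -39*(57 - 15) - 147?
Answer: -1785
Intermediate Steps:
-39*(57 - 15) - 147 = -39*42 - 147 = -1638 - 147 = -1785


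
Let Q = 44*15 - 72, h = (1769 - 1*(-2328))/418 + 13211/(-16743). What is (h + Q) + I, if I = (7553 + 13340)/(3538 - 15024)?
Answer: 11961247606382/20096405241 ≈ 595.19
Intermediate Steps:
h = 63073873/6998574 (h = (1769 + 2328)*(1/418) + 13211*(-1/16743) = 4097*(1/418) - 13211/16743 = 4097/418 - 13211/16743 = 63073873/6998574 ≈ 9.0124)
Q = 588 (Q = 660 - 72 = 588)
I = -20893/11486 (I = 20893/(-11486) = 20893*(-1/11486) = -20893/11486 ≈ -1.8190)
(h + Q) + I = (63073873/6998574 + 588) - 20893/11486 = 4178235385/6998574 - 20893/11486 = 11961247606382/20096405241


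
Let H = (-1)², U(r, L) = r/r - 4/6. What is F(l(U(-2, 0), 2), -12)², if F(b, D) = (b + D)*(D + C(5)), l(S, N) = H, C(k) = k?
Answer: 5929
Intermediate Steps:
U(r, L) = ⅓ (U(r, L) = 1 - 4*⅙ = 1 - ⅔ = ⅓)
H = 1
l(S, N) = 1
F(b, D) = (5 + D)*(D + b) (F(b, D) = (b + D)*(D + 5) = (D + b)*(5 + D) = (5 + D)*(D + b))
F(l(U(-2, 0), 2), -12)² = ((-12)² + 5*(-12) + 5*1 - 12*1)² = (144 - 60 + 5 - 12)² = 77² = 5929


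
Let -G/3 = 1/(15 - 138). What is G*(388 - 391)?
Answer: -3/41 ≈ -0.073171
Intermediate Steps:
G = 1/41 (G = -3/(15 - 138) = -3/(-123) = -3*(-1/123) = 1/41 ≈ 0.024390)
G*(388 - 391) = (388 - 391)/41 = (1/41)*(-3) = -3/41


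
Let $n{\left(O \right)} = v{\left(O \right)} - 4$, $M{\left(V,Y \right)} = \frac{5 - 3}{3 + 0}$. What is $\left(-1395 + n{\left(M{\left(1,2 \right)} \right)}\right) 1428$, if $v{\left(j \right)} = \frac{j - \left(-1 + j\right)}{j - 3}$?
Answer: $-1998384$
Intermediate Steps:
$v{\left(j \right)} = \frac{1}{-3 + j}$ ($v{\left(j \right)} = 1 \frac{1}{-3 + j} = \frac{1}{-3 + j}$)
$M{\left(V,Y \right)} = \frac{2}{3}$
$n{\left(O \right)} = -4 + \frac{1}{-3 + O}$ ($n{\left(O \right)} = \frac{1}{-3 + O} - 4 = -4 + \frac{1}{-3 + O}$)
$\left(-1395 + n{\left(M{\left(1,2 \right)} \right)}\right) 1428 = \left(-1395 + \frac{13 - \frac{8}{3}}{-3 + \frac{2}{3}}\right) 1428 = \left(-1395 + \frac{13 - \frac{8}{3}}{- \frac{7}{3}}\right) 1428 = \left(-1395 - \frac{31}{7}\right) 1428 = \left(- \frac{9796}{7}\right) 1428 = -1998384$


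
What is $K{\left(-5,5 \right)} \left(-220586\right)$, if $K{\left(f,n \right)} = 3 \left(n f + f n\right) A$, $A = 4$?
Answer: $132351600$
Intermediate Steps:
$K{\left(f,n \right)} = 24 f n$ ($K{\left(f,n \right)} = 3 \left(n f + f n\right) 4 = 3 \left(f n + f n\right) 4 = 3 \cdot 2 f n 4 = 6 f n 4 = 24 f n$)
$K{\left(-5,5 \right)} \left(-220586\right) = 24 \left(-5\right) 5 \left(-220586\right) = \left(-600\right) \left(-220586\right) = 132351600$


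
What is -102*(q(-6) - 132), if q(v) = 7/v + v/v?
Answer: 13481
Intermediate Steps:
q(v) = 1 + 7/v (q(v) = 7/v + 1 = 1 + 7/v)
-102*(q(-6) - 132) = -102*((7 - 6)/(-6) - 132) = -102*(-1/6*1 - 132) = -102*(-1/6 - 132) = -102*(-793/6) = 13481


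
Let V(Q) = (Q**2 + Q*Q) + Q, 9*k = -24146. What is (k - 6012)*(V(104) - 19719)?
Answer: -157838318/9 ≈ -1.7538e+7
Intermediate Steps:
k = -24146/9 (k = (1/9)*(-24146) = -24146/9 ≈ -2682.9)
V(Q) = Q + 2*Q**2 (V(Q) = (Q**2 + Q**2) + Q = 2*Q**2 + Q = Q + 2*Q**2)
(k - 6012)*(V(104) - 19719) = (-24146/9 - 6012)*(104*(1 + 2*104) - 19719) = -78254*(104*(1 + 208) - 19719)/9 = -78254*(104*209 - 19719)/9 = -78254*(21736 - 19719)/9 = -78254/9*2017 = -157838318/9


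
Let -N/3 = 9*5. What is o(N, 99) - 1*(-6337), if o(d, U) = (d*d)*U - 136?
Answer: 1810476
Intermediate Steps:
N = -135 (N = -27*5 = -3*45 = -135)
o(d, U) = -136 + U*d² (o(d, U) = d²*U - 136 = U*d² - 136 = -136 + U*d²)
o(N, 99) - 1*(-6337) = (-136 + 99*(-135)²) - 1*(-6337) = (-136 + 99*18225) + 6337 = (-136 + 1804275) + 6337 = 1804139 + 6337 = 1810476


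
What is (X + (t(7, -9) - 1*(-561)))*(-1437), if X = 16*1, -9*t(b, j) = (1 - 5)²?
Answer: -2479783/3 ≈ -8.2659e+5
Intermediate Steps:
t(b, j) = -16/9 (t(b, j) = -(1 - 5)²/9 = -⅑*(-4)² = -⅑*16 = -16/9)
X = 16
(X + (t(7, -9) - 1*(-561)))*(-1437) = (16 + (-16/9 - 1*(-561)))*(-1437) = (16 + (-16/9 + 561))*(-1437) = (16 + 5033/9)*(-1437) = (5177/9)*(-1437) = -2479783/3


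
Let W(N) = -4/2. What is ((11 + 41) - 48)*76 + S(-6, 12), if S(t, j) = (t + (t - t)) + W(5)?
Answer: 296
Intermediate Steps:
W(N) = -2 (W(N) = -4*½ = -2)
S(t, j) = -2 + t (S(t, j) = (t + (t - t)) - 2 = (t + 0) - 2 = t - 2 = -2 + t)
((11 + 41) - 48)*76 + S(-6, 12) = ((11 + 41) - 48)*76 + (-2 - 6) = (52 - 48)*76 - 8 = 4*76 - 8 = 304 - 8 = 296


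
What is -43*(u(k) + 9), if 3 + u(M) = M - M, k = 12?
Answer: -258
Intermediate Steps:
u(M) = -3 (u(M) = -3 + (M - M) = -3 + 0 = -3)
-43*(u(k) + 9) = -43*(-3 + 9) = -43*6 = -258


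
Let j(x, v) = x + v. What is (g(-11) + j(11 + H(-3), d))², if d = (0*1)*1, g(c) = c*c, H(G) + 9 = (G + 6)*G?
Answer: 12996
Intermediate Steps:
H(G) = -9 + G*(6 + G) (H(G) = -9 + (G + 6)*G = -9 + (6 + G)*G = -9 + G*(6 + G))
g(c) = c²
d = 0 (d = 0*1 = 0)
j(x, v) = v + x
(g(-11) + j(11 + H(-3), d))² = ((-11)² + (0 + (11 + (-9 + (-3)² + 6*(-3)))))² = (121 + (0 + (11 + (-9 + 9 - 18))))² = (121 + (0 + (11 - 18)))² = (121 + (0 - 7))² = (121 - 7)² = 114² = 12996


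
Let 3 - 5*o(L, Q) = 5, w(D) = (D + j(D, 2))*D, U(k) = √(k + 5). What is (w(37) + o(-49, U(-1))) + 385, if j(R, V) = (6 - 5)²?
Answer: 8953/5 ≈ 1790.6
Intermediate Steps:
U(k) = √(5 + k)
j(R, V) = 1 (j(R, V) = 1² = 1)
w(D) = D*(1 + D) (w(D) = (D + 1)*D = (1 + D)*D = D*(1 + D))
o(L, Q) = -⅖ (o(L, Q) = ⅗ - ⅕*5 = ⅗ - 1 = -⅖)
(w(37) + o(-49, U(-1))) + 385 = (37*(1 + 37) - ⅖) + 385 = (37*38 - ⅖) + 385 = (1406 - ⅖) + 385 = 7028/5 + 385 = 8953/5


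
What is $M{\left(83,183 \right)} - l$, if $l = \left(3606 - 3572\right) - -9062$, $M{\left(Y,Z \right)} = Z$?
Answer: $-8913$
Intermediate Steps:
$l = 9096$ ($l = 34 + 9062 = 9096$)
$M{\left(83,183 \right)} - l = 183 - 9096 = -8913$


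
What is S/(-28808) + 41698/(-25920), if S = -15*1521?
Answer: -2932073/3589920 ≈ -0.81675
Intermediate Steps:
S = -22815
S/(-28808) + 41698/(-25920) = -22815/(-28808) + 41698/(-25920) = -22815*(-1/28808) + 41698*(-1/25920) = 1755/2216 - 20849/12960 = -2932073/3589920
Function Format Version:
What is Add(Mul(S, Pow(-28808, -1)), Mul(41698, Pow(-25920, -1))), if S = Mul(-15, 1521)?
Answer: Rational(-2932073, 3589920) ≈ -0.81675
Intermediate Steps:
S = -22815
Add(Mul(S, Pow(-28808, -1)), Mul(41698, Pow(-25920, -1))) = Add(Mul(-22815, Pow(-28808, -1)), Mul(41698, Pow(-25920, -1))) = Add(Mul(-22815, Rational(-1, 28808)), Mul(41698, Rational(-1, 25920))) = Add(Rational(1755, 2216), Rational(-20849, 12960)) = Rational(-2932073, 3589920)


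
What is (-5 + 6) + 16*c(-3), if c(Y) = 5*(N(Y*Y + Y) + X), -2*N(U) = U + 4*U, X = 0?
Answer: -1199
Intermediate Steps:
N(U) = -5*U/2 (N(U) = -(U + 4*U)/2 = -5*U/2)
c(Y) = -25*Y/2 - 25*Y²/2 (c(Y) = 5*(-5*(Y*Y + Y)/2 + 0) = 5*(-5*(Y² + Y)/2 + 0) = 5*(-5*(Y + Y²)/2 + 0) = 5*((-5*Y/2 - 5*Y²/2) + 0) = 5*(-5*Y/2 - 5*Y²/2) = -25*Y/2 - 25*Y²/2)
(-5 + 6) + 16*c(-3) = (-5 + 6) + 16*(-25/2*(-3)*(1 - 3)) = 1 + 16*(-25/2*(-3)*(-2)) = 1 + 16*(-75) = 1 - 1200 = -1199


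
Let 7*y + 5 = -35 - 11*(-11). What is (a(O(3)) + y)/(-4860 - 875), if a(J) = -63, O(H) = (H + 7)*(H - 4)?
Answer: 72/8029 ≈ 0.0089675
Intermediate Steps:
O(H) = (-4 + H)*(7 + H) (O(H) = (7 + H)*(-4 + H) = (-4 + H)*(7 + H))
y = 81/7 (y = -5/7 + (-35 - 11*(-11))/7 = -5/7 + (-35 + 121)/7 = -5/7 + (⅐)*86 = -5/7 + 86/7 = 81/7 ≈ 11.571)
(a(O(3)) + y)/(-4860 - 875) = (-63 + 81/7)/(-4860 - 875) = -360/7/(-5735) = -360/7*(-1/5735) = 72/8029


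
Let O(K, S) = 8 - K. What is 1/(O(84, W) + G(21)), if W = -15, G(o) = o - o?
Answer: -1/76 ≈ -0.013158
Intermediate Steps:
G(o) = 0
1/(O(84, W) + G(21)) = 1/((8 - 1*84) + 0) = 1/((8 - 84) + 0) = 1/(-76 + 0) = 1/(-76) = -1/76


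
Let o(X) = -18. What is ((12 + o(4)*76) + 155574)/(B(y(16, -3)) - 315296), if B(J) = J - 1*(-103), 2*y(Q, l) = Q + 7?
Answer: -102812/210121 ≈ -0.48930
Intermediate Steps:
y(Q, l) = 7/2 + Q/2 (y(Q, l) = (Q + 7)/2 = (7 + Q)/2 = 7/2 + Q/2)
B(J) = 103 + J (B(J) = J + 103 = 103 + J)
((12 + o(4)*76) + 155574)/(B(y(16, -3)) - 315296) = ((12 - 18*76) + 155574)/((103 + (7/2 + (½)*16)) - 315296) = ((12 - 1368) + 155574)/((103 + (7/2 + 8)) - 315296) = (-1356 + 155574)/((103 + 23/2) - 315296) = 154218/(229/2 - 315296) = 154218/(-630363/2) = 154218*(-2/630363) = -102812/210121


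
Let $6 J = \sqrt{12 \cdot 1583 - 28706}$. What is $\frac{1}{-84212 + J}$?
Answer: $- \frac{1515816}{127649901847} - \frac{3 i \sqrt{9710}}{127649901847} \approx -1.1875 \cdot 10^{-5} - 2.3159 \cdot 10^{-9} i$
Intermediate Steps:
$J = \frac{i \sqrt{9710}}{6}$ ($J = \frac{\sqrt{12 \cdot 1583 - 28706}}{6} = \frac{\sqrt{18996 - 28706}}{6} = \frac{\sqrt{-9710}}{6} = \frac{i \sqrt{9710}}{6} \approx 16.423 i$)
$\frac{1}{-84212 + J} = \frac{1}{-84212 + \frac{i \sqrt{9710}}{6}}$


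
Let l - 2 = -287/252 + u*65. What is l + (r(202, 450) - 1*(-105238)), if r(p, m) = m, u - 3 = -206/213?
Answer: 270478469/2556 ≈ 1.0582e+5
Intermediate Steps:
u = 433/213 (u = 3 - 206/213 = 433/213 ≈ 2.0329)
l = 339941/2556 (l = 2 + (-287/252 + (433/213)*65) = 2 + (-287*1/252 + 28145/213) = 2 + (-41/36 + 28145/213) = 2 + 334829/2556 = 339941/2556 ≈ 133.00)
l + (r(202, 450) - 1*(-105238)) = 339941/2556 + (450 - 1*(-105238)) = 339941/2556 + (450 + 105238) = 339941/2556 + 105688 = 270478469/2556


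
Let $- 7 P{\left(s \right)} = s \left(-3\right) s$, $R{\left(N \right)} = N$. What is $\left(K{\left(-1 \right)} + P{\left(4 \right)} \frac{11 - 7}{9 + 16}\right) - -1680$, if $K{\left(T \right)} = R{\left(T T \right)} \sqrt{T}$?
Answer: $\frac{294192}{175} + i \approx 1681.1 + 1.0 i$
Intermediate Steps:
$P{\left(s \right)} = \frac{3 s^{2}}{7}$ ($P{\left(s \right)} = - \frac{s \left(-3\right) s}{7} = - \frac{- 3 s s}{7} = - \frac{\left(-3\right) s^{2}}{7} = \frac{3 s^{2}}{7}$)
$K{\left(T \right)} = T^{\frac{5}{2}}$ ($K{\left(T \right)} = T T \sqrt{T} = T^{2} \sqrt{T} = T^{\frac{5}{2}}$)
$\left(K{\left(-1 \right)} + P{\left(4 \right)} \frac{11 - 7}{9 + 16}\right) - -1680 = \left(\left(-1\right)^{\frac{5}{2}} + \frac{3 \cdot 4^{2}}{7} \frac{11 - 7}{9 + 16}\right) - -1680 = \left(i + \frac{3}{7} \cdot 16 \cdot \frac{4}{25}\right) + 1680 = \left(i + \frac{48 \cdot 4 \cdot \frac{1}{25}}{7}\right) + 1680 = \left(i + \frac{48}{7} \cdot \frac{4}{25}\right) + 1680 = \left(i + \frac{192}{175}\right) + 1680 = \left(\frac{192}{175} + i\right) + 1680 = \frac{294192}{175} + i$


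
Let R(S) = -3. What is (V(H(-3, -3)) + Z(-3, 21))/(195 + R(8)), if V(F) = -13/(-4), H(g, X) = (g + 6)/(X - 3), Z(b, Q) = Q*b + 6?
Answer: -215/768 ≈ -0.27995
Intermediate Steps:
Z(b, Q) = 6 + Q*b
H(g, X) = (6 + g)/(-3 + X)
V(F) = 13/4 (V(F) = -13*(-¼) = 13/4)
(V(H(-3, -3)) + Z(-3, 21))/(195 + R(8)) = (13/4 + (6 + 21*(-3)))/(195 - 3) = (13/4 + (6 - 63))/192 = (13/4 - 57)*(1/192) = -215/4*1/192 = -215/768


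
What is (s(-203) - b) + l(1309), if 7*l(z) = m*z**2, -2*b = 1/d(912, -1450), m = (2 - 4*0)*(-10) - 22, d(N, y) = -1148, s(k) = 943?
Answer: -23602749129/2296 ≈ -1.0280e+7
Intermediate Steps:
m = -42 (m = (2 + 0)*(-10) - 22 = 2*(-10) - 22 = -20 - 22 = -42)
b = 1/2296 (b = -1/2/(-1148) = -1/2*(-1/1148) = 1/2296 ≈ 0.00043554)
l(z) = -6*z**2 (l(z) = (-42*z**2)/7 = -6*z**2)
(s(-203) - b) + l(1309) = (943 - 1*1/2296) - 6*1309**2 = (943 - 1/2296) - 6*1713481 = 2165127/2296 - 10280886 = -23602749129/2296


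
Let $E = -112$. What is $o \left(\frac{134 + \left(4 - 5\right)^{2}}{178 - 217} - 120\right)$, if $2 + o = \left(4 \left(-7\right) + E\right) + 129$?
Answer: $1605$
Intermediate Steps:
$o = -13$ ($o = -2 + \left(\left(4 \left(-7\right) - 112\right) + 129\right) = -2 + \left(\left(-28 - 112\right) + 129\right) = -2 + \left(-140 + 129\right) = -2 - 11 = -13$)
$o \left(\frac{134 + \left(4 - 5\right)^{2}}{178 - 217} - 120\right) = - 13 \left(\frac{134 + \left(4 - 5\right)^{2}}{178 - 217} - 120\right) = - 13 \left(\frac{134 + \left(-1\right)^{2}}{-39} - 120\right) = - 13 \left(\left(134 + 1\right) \left(- \frac{1}{39}\right) - 120\right) = - 13 \left(135 \left(- \frac{1}{39}\right) - 120\right) = - 13 \left(- \frac{45}{13} - 120\right) = \left(-13\right) \left(- \frac{1605}{13}\right) = 1605$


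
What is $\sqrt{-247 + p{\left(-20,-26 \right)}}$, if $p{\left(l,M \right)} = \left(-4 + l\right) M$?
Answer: $\sqrt{377} \approx 19.416$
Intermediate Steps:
$p{\left(l,M \right)} = M \left(-4 + l\right)$
$\sqrt{-247 + p{\left(-20,-26 \right)}} = \sqrt{-247 - 26 \left(-4 - 20\right)} = \sqrt{-247 - -624} = \sqrt{-247 + 624} = \sqrt{377}$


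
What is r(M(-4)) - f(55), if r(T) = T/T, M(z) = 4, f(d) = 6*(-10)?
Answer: 61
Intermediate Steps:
f(d) = -60
r(T) = 1
r(M(-4)) - f(55) = 1 - 1*(-60) = 1 + 60 = 61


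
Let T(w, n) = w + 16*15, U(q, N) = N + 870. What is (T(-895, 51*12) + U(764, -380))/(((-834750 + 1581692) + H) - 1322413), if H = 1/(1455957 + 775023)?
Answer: 368111700/1283864291579 ≈ 0.00028672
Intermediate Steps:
H = 1/2230980 ≈ 4.4823e-7
U(q, N) = 870 + N
T(w, n) = 240 + w (T(w, n) = w + 240 = 240 + w)
(T(-895, 51*12) + U(764, -380))/(((-834750 + 1581692) + H) - 1322413) = ((240 - 895) + (870 - 380))/(((-834750 + 1581692) + 1/2230980) - 1322413) = (-655 + 490)/((746942 + 1/2230980) - 1322413) = -165/(1666412663161/2230980 - 1322413) = -165/(-1283864291579/2230980) = -165*(-2230980/1283864291579) = 368111700/1283864291579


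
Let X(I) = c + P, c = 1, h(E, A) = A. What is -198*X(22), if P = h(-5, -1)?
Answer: 0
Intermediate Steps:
P = -1
X(I) = 0 (X(I) = 1 - 1 = 0)
-198*X(22) = -198*0 = 0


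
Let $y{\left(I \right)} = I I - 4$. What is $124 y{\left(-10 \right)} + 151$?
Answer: $12055$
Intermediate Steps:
$y{\left(I \right)} = -4 + I^{2}$ ($y{\left(I \right)} = I^{2} - 4 = -4 + I^{2}$)
$124 y{\left(-10 \right)} + 151 = 124 \left(-4 + \left(-10\right)^{2}\right) + 151 = 124 \left(-4 + 100\right) + 151 = 124 \cdot 96 + 151 = 11904 + 151 = 12055$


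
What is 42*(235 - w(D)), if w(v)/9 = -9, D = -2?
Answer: 13272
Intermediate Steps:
w(v) = -81 (w(v) = 9*(-9) = -81)
42*(235 - w(D)) = 42*(235 - 1*(-81)) = 42*(235 + 81) = 42*316 = 13272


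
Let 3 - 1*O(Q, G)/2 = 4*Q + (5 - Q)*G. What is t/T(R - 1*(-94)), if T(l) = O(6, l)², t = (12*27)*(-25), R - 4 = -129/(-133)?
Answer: -1432809/4301476 ≈ -0.33310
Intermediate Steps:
R = 661/133 (R = 4 - 129/(-133) = 4 - 129*(-1/133) = 4 + 129/133 = 661/133 ≈ 4.9699)
t = -8100 (t = 324*(-25) = -8100)
O(Q, G) = 6 - 8*Q - 2*G*(5 - Q) (O(Q, G) = 6 - 2*(4*Q + (5 - Q)*G) = 6 - 2*(4*Q + G*(5 - Q)) = 6 + (-8*Q - 2*G*(5 - Q)) = 6 - 8*Q - 2*G*(5 - Q))
T(l) = (-42 + 2*l)² (T(l) = (6 - 10*l - 8*6 + 2*l*6)² = (6 - 10*l - 48 + 12*l)² = (-42 + 2*l)²)
t/T(R - 1*(-94)) = -8100*1/(4*(21 - (661/133 - 1*(-94)))²) = -8100*1/(4*(21 - (661/133 + 94))²) = -8100*1/(4*(21 - 1*13163/133)²) = -8100*1/(4*(21 - 13163/133)²) = -8100/(4*(-10370/133)²) = -8100/(4*(107536900/17689)) = -8100/430147600/17689 = -8100*17689/430147600 = -1432809/4301476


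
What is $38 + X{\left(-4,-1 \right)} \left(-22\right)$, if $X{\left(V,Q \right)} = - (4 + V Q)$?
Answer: $214$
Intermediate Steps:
$X{\left(V,Q \right)} = -4 - Q V$ ($X{\left(V,Q \right)} = - (4 + Q V) = -4 - Q V$)
$38 + X{\left(-4,-1 \right)} \left(-22\right) = 38 + \left(-4 - \left(-1\right) \left(-4\right)\right) \left(-22\right) = 38 + \left(-4 - 4\right) \left(-22\right) = 38 - -176 = 38 + 176 = 214$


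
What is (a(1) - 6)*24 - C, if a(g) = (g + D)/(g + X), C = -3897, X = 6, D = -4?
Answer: 26199/7 ≈ 3742.7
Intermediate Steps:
a(g) = (-4 + g)/(6 + g) (a(g) = (g - 4)/(g + 6) = (-4 + g)/(6 + g))
(a(1) - 6)*24 - C = ((-4 + 1)/(6 + 1) - 6)*24 - 1*(-3897) = (-3/7 - 6)*24 + 3897 = -45/7*24 + 3897 = -1080/7 + 3897 = 26199/7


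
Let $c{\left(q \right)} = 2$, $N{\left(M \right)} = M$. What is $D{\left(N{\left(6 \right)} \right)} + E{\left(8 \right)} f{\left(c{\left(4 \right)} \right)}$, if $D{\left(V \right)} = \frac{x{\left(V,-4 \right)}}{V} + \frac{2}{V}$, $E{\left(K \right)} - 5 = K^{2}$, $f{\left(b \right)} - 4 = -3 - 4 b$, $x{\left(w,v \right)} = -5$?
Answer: $- \frac{967}{2} \approx -483.5$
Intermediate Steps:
$f{\left(b \right)} = 1 - 4 b$ ($f{\left(b \right)} = 4 - \left(3 + 4 b\right) = 1 - 4 b$)
$E{\left(K \right)} = 5 + K^{2}$
$D{\left(V \right)} = - \frac{3}{V}$ ($D{\left(V \right)} = - \frac{5}{V} + \frac{2}{V} = - \frac{3}{V}$)
$D{\left(N{\left(6 \right)} \right)} + E{\left(8 \right)} f{\left(c{\left(4 \right)} \right)} = - \frac{3}{6} + \left(5 + 8^{2}\right) \left(1 - 8\right) = \left(-3\right) \frac{1}{6} + \left(5 + 64\right) \left(1 - 8\right) = - \frac{1}{2} + 69 \left(-7\right) = - \frac{1}{2} - 483 = - \frac{967}{2}$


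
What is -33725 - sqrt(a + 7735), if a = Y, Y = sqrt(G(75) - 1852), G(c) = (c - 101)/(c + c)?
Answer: -33725 - sqrt(1740375 + 15*I*sqrt(416739))/15 ≈ -33813.0 - 0.24467*I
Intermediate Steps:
G(c) = (-101 + c)/(2*c) (G(c) = (-101 + c)/((2*c)) = (-101 + c)*(1/(2*c)) = (-101 + c)/(2*c))
Y = I*sqrt(416739)/15 (Y = sqrt((1/2)*(-101 + 75)/75 - 1852) = sqrt((1/2)*(1/75)*(-26) - 1852) = sqrt(-13/75 - 1852) = sqrt(-138913/75) = I*sqrt(416739)/15 ≈ 43.037*I)
a = I*sqrt(416739)/15 ≈ 43.037*I
-33725 - sqrt(a + 7735) = -33725 - sqrt(I*sqrt(416739)/15 + 7735) = -33725 - sqrt(7735 + I*sqrt(416739)/15)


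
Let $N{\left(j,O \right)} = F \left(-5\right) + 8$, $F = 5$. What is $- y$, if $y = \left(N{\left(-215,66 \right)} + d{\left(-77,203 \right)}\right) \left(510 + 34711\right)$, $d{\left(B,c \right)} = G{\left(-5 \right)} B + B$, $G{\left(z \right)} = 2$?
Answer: $8734808$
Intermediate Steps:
$N{\left(j,O \right)} = -17$ ($N{\left(j,O \right)} = 5 \left(-5\right) + 8 = -25 + 8 = -17$)
$d{\left(B,c \right)} = 3 B$ ($d{\left(B,c \right)} = 2 B + B = 3 B$)
$y = -8734808$ ($y = \left(-17 + 3 \left(-77\right)\right) \left(510 + 34711\right) = \left(-17 - 231\right) 35221 = \left(-248\right) 35221 = -8734808$)
$- y = \left(-1\right) \left(-8734808\right) = 8734808$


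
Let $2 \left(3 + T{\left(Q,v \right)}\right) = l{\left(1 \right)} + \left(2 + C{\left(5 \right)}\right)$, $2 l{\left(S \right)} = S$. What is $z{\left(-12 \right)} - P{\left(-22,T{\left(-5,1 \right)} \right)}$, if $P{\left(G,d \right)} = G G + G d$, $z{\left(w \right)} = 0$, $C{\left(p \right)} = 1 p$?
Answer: $- \frac{935}{2} \approx -467.5$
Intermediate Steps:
$C{\left(p \right)} = p$
$l{\left(S \right)} = \frac{S}{2}$
$T{\left(Q,v \right)} = \frac{3}{4}$ ($T{\left(Q,v \right)} = -3 + \frac{\frac{1}{2} \cdot 1 + \left(2 + 5\right)}{2} = -3 + \frac{\frac{1}{2} + 7}{2} = -3 + \frac{1}{2} \cdot \frac{15}{2} = -3 + \frac{15}{4} = \frac{3}{4}$)
$P{\left(G,d \right)} = G^{2} + G d$
$z{\left(-12 \right)} - P{\left(-22,T{\left(-5,1 \right)} \right)} = 0 - - 22 \left(-22 + \frac{3}{4}\right) = 0 - \left(-22\right) \left(- \frac{85}{4}\right) = 0 - \frac{935}{2} = - \frac{935}{2}$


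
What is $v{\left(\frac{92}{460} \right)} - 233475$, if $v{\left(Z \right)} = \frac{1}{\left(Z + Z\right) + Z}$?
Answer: $- \frac{700420}{3} \approx -2.3347 \cdot 10^{5}$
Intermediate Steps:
$v{\left(Z \right)} = \frac{1}{3 Z}$ ($v{\left(Z \right)} = \frac{1}{2 Z + Z} = \frac{1}{3 Z}$)
$v{\left(\frac{92}{460} \right)} - 233475 = \frac{1}{3 \cdot \frac{92}{460}} - 233475 = \frac{1}{3 \cdot 92 \cdot \frac{1}{460}} - 233475 = \frac{\frac{1}{\frac{1}{5}}}{3} - 233475 = \frac{1}{3} \cdot 5 - 233475 = \frac{5}{3} - 233475 = - \frac{700420}{3}$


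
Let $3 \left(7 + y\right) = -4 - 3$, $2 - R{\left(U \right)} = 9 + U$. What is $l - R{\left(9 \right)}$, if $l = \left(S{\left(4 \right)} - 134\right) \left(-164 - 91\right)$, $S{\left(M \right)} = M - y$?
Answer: $30786$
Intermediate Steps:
$R{\left(U \right)} = -7 - U$ ($R{\left(U \right)} = 2 - \left(9 + U\right) = -7 - U$)
$y = - \frac{28}{3}$ ($y = -7 + \frac{-4 - 3}{3} = -7 + \frac{1}{3} \left(-7\right) = -7 - \frac{7}{3} = - \frac{28}{3} \approx -9.3333$)
$S{\left(M \right)} = \frac{28}{3} + M$ ($S{\left(M \right)} = M - - \frac{28}{3} = M + \frac{28}{3} = \frac{28}{3} + M$)
$l = 30770$ ($l = \left(\left(\frac{28}{3} + 4\right) - 134\right) \left(-164 - 91\right) = \left(\frac{40}{3} - 134\right) \left(-255\right) = \left(- \frac{362}{3}\right) \left(-255\right) = 30770$)
$l - R{\left(9 \right)} = 30770 - \left(-7 - 9\right) = 30770 - -16 = 30770 + 16 = 30786$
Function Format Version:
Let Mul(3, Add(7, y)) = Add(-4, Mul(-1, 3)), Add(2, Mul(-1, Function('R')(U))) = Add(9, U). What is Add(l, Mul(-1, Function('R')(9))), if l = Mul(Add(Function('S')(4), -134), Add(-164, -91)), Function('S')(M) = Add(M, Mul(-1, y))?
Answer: 30786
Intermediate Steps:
Function('R')(U) = Add(-7, Mul(-1, U)) (Function('R')(U) = Add(2, Mul(-1, Add(9, U))) = Add(2, Add(-9, Mul(-1, U))) = Add(-7, Mul(-1, U)))
y = Rational(-28, 3) (y = Add(-7, Mul(Rational(1, 3), Add(-4, Mul(-1, 3)))) = Add(-7, Mul(Rational(1, 3), Add(-4, -3))) = Add(-7, Mul(Rational(1, 3), -7)) = Add(-7, Rational(-7, 3)) = Rational(-28, 3) ≈ -9.3333)
Function('S')(M) = Add(Rational(28, 3), M) (Function('S')(M) = Add(M, Mul(-1, Rational(-28, 3))) = Add(M, Rational(28, 3)) = Add(Rational(28, 3), M))
l = 30770 (l = Mul(Add(Add(Rational(28, 3), 4), -134), Add(-164, -91)) = Mul(Add(Rational(40, 3), -134), -255) = Mul(Rational(-362, 3), -255) = 30770)
Add(l, Mul(-1, Function('R')(9))) = Add(30770, Mul(-1, Add(-7, Mul(-1, 9)))) = Add(30770, Mul(-1, Add(-7, -9))) = Add(30770, Mul(-1, -16)) = Add(30770, 16) = 30786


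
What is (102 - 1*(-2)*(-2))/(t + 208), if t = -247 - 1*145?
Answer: -49/92 ≈ -0.53261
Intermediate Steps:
t = -392 (t = -247 - 145 = -392)
(102 - 1*(-2)*(-2))/(t + 208) = (102 - 1*(-2)*(-2))/(-392 + 208) = (102 + 2*(-2))/(-184) = (102 - 4)*(-1/184) = 98*(-1/184) = -49/92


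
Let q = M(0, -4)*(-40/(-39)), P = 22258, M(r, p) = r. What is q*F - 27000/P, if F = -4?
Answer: -13500/11129 ≈ -1.2130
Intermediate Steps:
q = 0 (q = 0*(-40/(-39)) = 0*(-40*(-1/39)) = 0*(40/39) = 0)
q*F - 27000/P = 0*(-4) - 27000/22258 = 0 - 27000/22258 = 0 - 1*13500/11129 = 0 - 13500/11129 = -13500/11129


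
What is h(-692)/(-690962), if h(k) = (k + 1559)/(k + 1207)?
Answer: -867/355845430 ≈ -2.4365e-6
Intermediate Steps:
h(k) = (1559 + k)/(1207 + k)
h(-692)/(-690962) = ((1559 - 692)/(1207 - 692))/(-690962) = (867/515)*(-1/690962) = -867/355845430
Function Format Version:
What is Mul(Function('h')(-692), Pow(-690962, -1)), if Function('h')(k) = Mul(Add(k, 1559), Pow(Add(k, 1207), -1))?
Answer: Rational(-867, 355845430) ≈ -2.4365e-6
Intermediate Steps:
Function('h')(k) = Mul(Pow(Add(1207, k), -1), Add(1559, k)) (Function('h')(k) = Mul(Add(1559, k), Pow(Add(1207, k), -1)) = Mul(Pow(Add(1207, k), -1), Add(1559, k)))
Mul(Function('h')(-692), Pow(-690962, -1)) = Mul(Mul(Pow(Add(1207, -692), -1), Add(1559, -692)), Pow(-690962, -1)) = Mul(Mul(Pow(515, -1), 867), Rational(-1, 690962)) = Mul(Mul(Rational(1, 515), 867), Rational(-1, 690962)) = Mul(Rational(867, 515), Rational(-1, 690962)) = Rational(-867, 355845430)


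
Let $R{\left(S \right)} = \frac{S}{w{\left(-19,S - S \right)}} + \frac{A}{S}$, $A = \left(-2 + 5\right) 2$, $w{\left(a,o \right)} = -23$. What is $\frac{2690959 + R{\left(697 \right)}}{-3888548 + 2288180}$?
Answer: $- \frac{21569139029}{12827749704} \approx -1.6814$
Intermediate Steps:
$A = 6$ ($A = 3 \cdot 2 = 6$)
$R{\left(S \right)} = \frac{6}{S} - \frac{S}{23}$ ($R{\left(S \right)} = \frac{S}{-23} + \frac{6}{S} = S \left(- \frac{1}{23}\right) + \frac{6}{S} = - \frac{S}{23} + \frac{6}{S} = \frac{6}{S} - \frac{S}{23}$)
$\frac{2690959 + R{\left(697 \right)}}{-3888548 + 2288180} = \frac{2690959 + \left(\frac{6}{697} - \frac{697}{23}\right)}{-3888548 + 2288180} = \frac{2690959 + \left(6 \cdot \frac{1}{697} - \frac{697}{23}\right)}{-1600368} = \left(2690959 + \left(\frac{6}{697} - \frac{697}{23}\right)\right) \left(- \frac{1}{1600368}\right) = \left(2690959 - \frac{485671}{16031}\right) \left(- \frac{1}{1600368}\right) = \frac{43138278058}{16031} \left(- \frac{1}{1600368}\right) = - \frac{21569139029}{12827749704}$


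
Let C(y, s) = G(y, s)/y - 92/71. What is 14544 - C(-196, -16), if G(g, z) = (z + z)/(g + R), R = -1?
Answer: 9968808116/685363 ≈ 14545.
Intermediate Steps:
G(g, z) = 2*z/(-1 + g) (G(g, z) = (z + z)/(g - 1) = (2*z)/(-1 + g) = 2*z/(-1 + g))
C(y, s) = -92/71 + 2*s/(y*(-1 + y)) (C(y, s) = (2*s/(-1 + y))/y - 92/71 = 2*s/(y*(-1 + y)) - 92*1/71 = 2*s/(y*(-1 + y)) - 92/71 = -92/71 + 2*s/(y*(-1 + y)))
14544 - C(-196, -16) = 14544 - 2*(71*(-16) - 46*(-196)*(-1 - 196))/(71*(-196)*(-1 - 196)) = 14544 - 2*(-1)*(-1136 - 46*(-196)*(-197))/(71*196*(-197)) = 14544 - 2*(-1)*(-1)*(-1136 - 1776152)/(71*196*197) = 14544 - 2*(-1)*(-1)*(-1777288)/(71*196*197) = 14544 - 1*(-888644/685363) = 14544 + 888644/685363 = 9968808116/685363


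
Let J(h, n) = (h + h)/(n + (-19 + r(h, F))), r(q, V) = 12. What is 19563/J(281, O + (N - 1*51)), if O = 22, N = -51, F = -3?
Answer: -1701981/562 ≈ -3028.4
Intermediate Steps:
J(h, n) = 2*h/(-7 + n) (J(h, n) = (h + h)/(n + (-19 + 12)) = (2*h)/(n - 7) = (2*h)/(-7 + n) = 2*h/(-7 + n))
19563/J(281, O + (N - 1*51)) = 19563/((2*281/(-7 + (22 + (-51 - 1*51))))) = 19563/((2*281/(-7 + (22 + (-51 - 51))))) = 19563/((2*281/(-7 + (22 - 102)))) = 19563/((2*281/(-7 - 80))) = 19563/((2*281/(-87))) = 19563/((2*281*(-1/87))) = 19563/(-562/87) = 19563*(-87/562) = -1701981/562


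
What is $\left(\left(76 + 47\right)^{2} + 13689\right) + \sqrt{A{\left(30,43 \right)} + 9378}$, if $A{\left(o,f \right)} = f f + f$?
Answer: $28818 + 7 \sqrt{230} \approx 28924.0$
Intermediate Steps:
$A{\left(o,f \right)} = f + f^{2}$ ($A{\left(o,f \right)} = f^{2} + f = f + f^{2}$)
$\left(\left(76 + 47\right)^{2} + 13689\right) + \sqrt{A{\left(30,43 \right)} + 9378} = \left(\left(76 + 47\right)^{2} + 13689\right) + \sqrt{43 \left(1 + 43\right) + 9378} = \left(123^{2} + 13689\right) + \sqrt{43 \cdot 44 + 9378} = \left(15129 + 13689\right) + \sqrt{1892 + 9378} = 28818 + \sqrt{11270} = 28818 + 7 \sqrt{230}$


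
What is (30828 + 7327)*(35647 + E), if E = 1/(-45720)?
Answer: 12436857582409/9144 ≈ 1.3601e+9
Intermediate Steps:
E = -1/45720 ≈ -2.1872e-5
(30828 + 7327)*(35647 + E) = (30828 + 7327)*(35647 - 1/45720) = 38155*(1629780839/45720) = 12436857582409/9144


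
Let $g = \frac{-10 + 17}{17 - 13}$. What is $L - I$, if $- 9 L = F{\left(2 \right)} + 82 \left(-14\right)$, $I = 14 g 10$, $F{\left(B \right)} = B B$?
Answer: $- \frac{1061}{9} \approx -117.89$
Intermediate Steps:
$F{\left(B \right)} = B^{2}$
$g = \frac{7}{4} \approx 1.75$
$I = 245$ ($I = 14 \cdot \frac{7}{4} \cdot 10 = \frac{49}{2} \cdot 10 = 245$)
$L = \frac{1144}{9}$ ($L = - \frac{2^{2} + 82 \left(-14\right)}{9} = - \frac{4 - 1148}{9} = \left(- \frac{1}{9}\right) \left(-1144\right) = \frac{1144}{9} \approx 127.11$)
$L - I = \frac{1144}{9} - 245 = - \frac{1061}{9}$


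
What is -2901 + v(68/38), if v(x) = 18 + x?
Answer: -54743/19 ≈ -2881.2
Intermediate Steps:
-2901 + v(68/38) = -2901 + (18 + 68/38) = -2901 + (18 + 68*(1/38)) = -2901 + (18 + 34/19) = -2901 + 376/19 = -54743/19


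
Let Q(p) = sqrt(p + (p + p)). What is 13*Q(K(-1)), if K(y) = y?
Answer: 13*I*sqrt(3) ≈ 22.517*I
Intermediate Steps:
Q(p) = sqrt(3)*sqrt(p) (Q(p) = sqrt(p + 2*p) = sqrt(3*p) = sqrt(3)*sqrt(p))
13*Q(K(-1)) = 13*(sqrt(3)*sqrt(-1)) = 13*(sqrt(3)*I) = 13*(I*sqrt(3)) = 13*I*sqrt(3)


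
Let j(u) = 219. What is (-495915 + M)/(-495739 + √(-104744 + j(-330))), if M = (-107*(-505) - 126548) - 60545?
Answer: 311806446047/245757260646 + 3144865*I*√4181/245757260646 ≈ 1.2688 + 0.00082744*I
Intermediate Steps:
M = -133058 (M = (54035 - 126548) - 60545 = -72513 - 60545 = -133058)
(-495915 + M)/(-495739 + √(-104744 + j(-330))) = (-495915 - 133058)/(-495739 + √(-104744 + 219)) = -628973/(-495739 + √(-104525)) = -628973/(-495739 + 5*I*√4181)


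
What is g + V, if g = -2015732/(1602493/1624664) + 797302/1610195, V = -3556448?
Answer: -14450001750674033954/2580326216135 ≈ -5.6001e+6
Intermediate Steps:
g = -5273205739953145474/2580326216135 (g = -2015732/(1602493*(1/1624664)) + 797302*(1/1610195) = -2015732/1602493/1624664 + 797302/1610195 = -2015732*1624664/1602493 + 797302/1610195 = -3274887214048/1602493 + 797302/1610195 = -5273205739953145474/2580326216135 ≈ -2.0436e+6)
g + V = -5273205739953145474/2580326216135 - 3556448 = -14450001750674033954/2580326216135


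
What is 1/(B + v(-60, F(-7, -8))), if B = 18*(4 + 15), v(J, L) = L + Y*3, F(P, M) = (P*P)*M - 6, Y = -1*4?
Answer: -1/68 ≈ -0.014706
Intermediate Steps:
Y = -4
F(P, M) = -6 + M*P**2 (F(P, M) = P**2*M - 6 = M*P**2 - 6 = -6 + M*P**2)
v(J, L) = -12 + L (v(J, L) = L - 4*3 = L - 12 = -12 + L)
B = 342 (B = 18*19 = 342)
1/(B + v(-60, F(-7, -8))) = 1/(342 + (-12 + (-6 - 8*(-7)**2))) = 1/(342 + (-12 + (-6 - 8*49))) = 1/(342 + (-12 + (-6 - 392))) = 1/(342 + (-12 - 398)) = 1/(342 - 410) = 1/(-68) = -1/68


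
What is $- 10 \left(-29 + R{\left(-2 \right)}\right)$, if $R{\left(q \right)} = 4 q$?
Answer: $370$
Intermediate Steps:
$- 10 \left(-29 + R{\left(-2 \right)}\right) = - 10 \left(-29 + 4 \left(-2\right)\right) = - 10 \left(-29 - 8\right) = - 10 \left(-37\right) = \left(-1\right) \left(-370\right) = 370$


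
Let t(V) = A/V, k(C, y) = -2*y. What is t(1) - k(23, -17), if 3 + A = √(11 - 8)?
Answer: -37 + √3 ≈ -35.268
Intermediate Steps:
A = -3 + √3 (A = -3 + √(11 - 8) = -3 + √3 ≈ -1.2680)
t(V) = (-3 + √3)/V
t(1) - k(23, -17) = (-3 + √3)/1 - (-2)*(-17) = 1*(-3 + √3) - 1*34 = (-3 + √3) - 34 = -37 + √3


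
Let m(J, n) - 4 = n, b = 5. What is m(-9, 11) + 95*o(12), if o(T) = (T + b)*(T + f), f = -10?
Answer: 3245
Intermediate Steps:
m(J, n) = 4 + n
o(T) = (-10 + T)*(5 + T) (o(T) = (T + 5)*(T - 10) = (5 + T)*(-10 + T) = (-10 + T)*(5 + T))
m(-9, 11) + 95*o(12) = (4 + 11) + 95*(-50 + 12² - 5*12) = 15 + 95*(-50 + 144 - 60) = 15 + 95*34 = 15 + 3230 = 3245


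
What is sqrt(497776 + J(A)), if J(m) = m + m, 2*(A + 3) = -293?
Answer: sqrt(497477) ≈ 705.32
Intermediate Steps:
A = -299/2 (A = -3 + (1/2)*(-293) = -3 - 293/2 = -299/2 ≈ -149.50)
J(m) = 2*m
sqrt(497776 + J(A)) = sqrt(497776 + 2*(-299/2)) = sqrt(497776 - 299) = sqrt(497477)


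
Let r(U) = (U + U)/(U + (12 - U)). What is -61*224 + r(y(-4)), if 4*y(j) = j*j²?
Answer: -41000/3 ≈ -13667.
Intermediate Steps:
y(j) = j³/4 (y(j) = (j*j²)/4 = j³/4)
r(U) = U/6 (r(U) = (2*U)/12 = (2*U)*(1/12) = U/6)
-61*224 + r(y(-4)) = -61*224 + ((¼)*(-4)³)/6 = -13664 + ((¼)*(-64))/6 = -13664 + (⅙)*(-16) = -13664 - 8/3 = -41000/3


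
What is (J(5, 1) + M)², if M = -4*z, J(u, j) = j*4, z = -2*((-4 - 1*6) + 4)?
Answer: 1936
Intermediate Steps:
z = 12 (z = -2*((-4 - 6) + 4) = -2*(-10 + 4) = -2*(-6) = 12)
J(u, j) = 4*j
M = -48 (M = -4*12 = -48)
(J(5, 1) + M)² = (4*1 - 48)² = (4 - 48)² = (-44)² = 1936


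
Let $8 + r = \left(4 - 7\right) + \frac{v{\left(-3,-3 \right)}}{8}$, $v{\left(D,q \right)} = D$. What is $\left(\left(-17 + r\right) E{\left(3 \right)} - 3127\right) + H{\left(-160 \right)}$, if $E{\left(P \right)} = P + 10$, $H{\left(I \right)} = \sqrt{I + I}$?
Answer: $- \frac{27967}{8} + 8 i \sqrt{5} \approx -3495.9 + 17.889 i$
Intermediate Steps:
$H{\left(I \right)} = \sqrt{2} \sqrt{I}$ ($H{\left(I \right)} = \sqrt{2 I} = \sqrt{2} \sqrt{I}$)
$r = - \frac{91}{8}$ ($r = -8 + \left(\left(4 - 7\right) - \frac{3}{8}\right) = -8 - \frac{27}{8} = - \frac{91}{8} \approx -11.375$)
$E{\left(P \right)} = 10 + P$
$\left(\left(-17 + r\right) E{\left(3 \right)} - 3127\right) + H{\left(-160 \right)} = \left(\left(-17 - \frac{91}{8}\right) \left(10 + 3\right) - 3127\right) + \sqrt{2} \sqrt{-160} = \left(\left(- \frac{227}{8}\right) 13 - 3127\right) + \sqrt{2} \cdot 4 i \sqrt{10} = \left(- \frac{2951}{8} - 3127\right) + 8 i \sqrt{5} = - \frac{27967}{8} + 8 i \sqrt{5}$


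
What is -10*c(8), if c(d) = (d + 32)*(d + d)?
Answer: -6400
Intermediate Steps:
c(d) = 2*d*(32 + d) (c(d) = (32 + d)*(2*d) = 2*d*(32 + d))
-10*c(8) = -20*8*(32 + 8) = -20*8*40 = -10*640 = -6400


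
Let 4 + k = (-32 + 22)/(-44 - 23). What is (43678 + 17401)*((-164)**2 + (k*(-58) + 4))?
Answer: 110996667856/67 ≈ 1.6567e+9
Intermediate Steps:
k = -258/67 (k = -4 + (-32 + 22)/(-44 - 23) = -4 - 10/(-67) = -4 - 10*(-1/67) = -4 + 10/67 = -258/67 ≈ -3.8507)
(43678 + 17401)*((-164)**2 + (k*(-58) + 4)) = (43678 + 17401)*((-164)**2 + (-258/67*(-58) + 4)) = 61079*(26896 + (14964/67 + 4)) = 61079*(26896 + 15232/67) = 61079*(1817264/67) = 110996667856/67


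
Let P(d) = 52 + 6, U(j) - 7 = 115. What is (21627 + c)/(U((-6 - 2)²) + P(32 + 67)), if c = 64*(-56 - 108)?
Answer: 11131/180 ≈ 61.839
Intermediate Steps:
U(j) = 122 (U(j) = 7 + 115 = 122)
P(d) = 58
c = -10496 (c = 64*(-164) = -10496)
(21627 + c)/(U((-6 - 2)²) + P(32 + 67)) = (21627 - 10496)/(122 + 58) = 11131/180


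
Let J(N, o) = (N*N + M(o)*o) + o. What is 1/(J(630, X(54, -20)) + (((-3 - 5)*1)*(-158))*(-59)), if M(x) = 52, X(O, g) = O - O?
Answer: 1/322324 ≈ 3.1025e-6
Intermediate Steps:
X(O, g) = 0
J(N, o) = N**2 + 53*o (J(N, o) = (N*N + 52*o) + o = (N**2 + 52*o) + o = N**2 + 53*o)
1/(J(630, X(54, -20)) + (((-3 - 5)*1)*(-158))*(-59)) = 1/((630**2 + 53*0) + (((-3 - 5)*1)*(-158))*(-59)) = 1/((396900 + 0) + (-8*1*(-158))*(-59)) = 1/(396900 - 8*(-158)*(-59)) = 1/(396900 + 1264*(-59)) = 1/(396900 - 74576) = 1/322324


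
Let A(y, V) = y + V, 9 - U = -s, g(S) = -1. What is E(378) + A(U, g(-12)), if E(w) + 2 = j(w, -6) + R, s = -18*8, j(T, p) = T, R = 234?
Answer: 474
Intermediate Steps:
s = -144
E(w) = 232 + w (E(w) = -2 + (w + 234) = -2 + (234 + w) = 232 + w)
U = -135 (U = 9 - (-1)*(-144) = 9 - 1*144 = 9 - 144 = -135)
A(y, V) = V + y
E(378) + A(U, g(-12)) = (232 + 378) + (-1 - 135) = 610 - 136 = 474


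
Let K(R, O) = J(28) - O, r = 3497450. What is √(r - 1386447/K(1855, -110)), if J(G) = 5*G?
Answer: √8729760530/50 ≈ 1868.7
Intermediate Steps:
K(R, O) = 140 - O (K(R, O) = 5*28 - O = 140 - O)
√(r - 1386447/K(1855, -110)) = √(3497450 - 1386447/(140 - 1*(-110))) = √(3497450 - 1386447/(140 + 110)) = √(3497450 - 1386447/250) = √(872976053/250) = √8729760530/50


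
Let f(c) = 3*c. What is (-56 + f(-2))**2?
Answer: 3844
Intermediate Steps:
(-56 + f(-2))**2 = (-56 + 3*(-2))**2 = (-56 - 6)**2 = (-62)**2 = 3844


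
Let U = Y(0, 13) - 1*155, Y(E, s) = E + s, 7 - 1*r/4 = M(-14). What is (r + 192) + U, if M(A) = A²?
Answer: -706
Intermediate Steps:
r = -756 (r = 28 - 4*(-14)² = 28 - 4*196 = 28 - 784 = -756)
U = -142 (U = (0 + 13) - 1*155 = 13 - 155 = -142)
(r + 192) + U = (-756 + 192) - 142 = -564 - 142 = -706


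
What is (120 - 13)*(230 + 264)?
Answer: 52858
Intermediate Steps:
(120 - 13)*(230 + 264) = 107*494 = 52858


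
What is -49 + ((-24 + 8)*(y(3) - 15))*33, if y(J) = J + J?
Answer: 4703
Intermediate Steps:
y(J) = 2*J
-49 + ((-24 + 8)*(y(3) - 15))*33 = -49 + ((-24 + 8)*(2*3 - 15))*33 = -49 - 16*(6 - 15)*33 = -49 - 16*(-9)*33 = -49 + 144*33 = -49 + 4752 = 4703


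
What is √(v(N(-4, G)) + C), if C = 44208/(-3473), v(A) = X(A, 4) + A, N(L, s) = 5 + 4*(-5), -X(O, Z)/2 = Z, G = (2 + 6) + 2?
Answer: I*√430954151/3473 ≈ 5.9774*I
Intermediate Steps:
G = 10 (G = 8 + 2 = 10)
X(O, Z) = -2*Z
N(L, s) = -15 (N(L, s) = 5 - 20 = -15)
v(A) = -8 + A (v(A) = -2*4 + A = -8 + A)
C = -44208/3473 (C = 44208*(-1/3473) = -44208/3473 ≈ -12.729)
√(v(N(-4, G)) + C) = √((-8 - 15) - 44208/3473) = √(-23 - 44208/3473) = √(-124087/3473) = I*√430954151/3473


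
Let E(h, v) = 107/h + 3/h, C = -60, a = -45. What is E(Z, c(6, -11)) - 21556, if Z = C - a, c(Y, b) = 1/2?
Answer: -64690/3 ≈ -21563.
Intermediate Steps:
c(Y, b) = ½
Z = -15 (Z = -60 - 1*(-45) = -60 + 45 = -15)
E(h, v) = 110/h
E(Z, c(6, -11)) - 21556 = 110/(-15) - 21556 = 110*(-1/15) - 21556 = -22/3 - 21556 = -64690/3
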